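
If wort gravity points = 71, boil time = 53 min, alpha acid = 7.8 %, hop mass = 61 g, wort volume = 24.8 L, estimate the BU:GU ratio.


U = 1.65·0.000125^(GP/1000)·(1−e^(−0.04t))/4.15;  IBU = (α/100)·m·U·1000/V;  BU:GU = IBU/GP
U = 1.65·0.000125^(71/1000)·(1−e^(−0.04·53))/4.15 = 0.1848
IBU = (7.8/100)·61·0.1848·1000/24.8 = 35.4614
BU:GU = 35.4614/71

0.4995


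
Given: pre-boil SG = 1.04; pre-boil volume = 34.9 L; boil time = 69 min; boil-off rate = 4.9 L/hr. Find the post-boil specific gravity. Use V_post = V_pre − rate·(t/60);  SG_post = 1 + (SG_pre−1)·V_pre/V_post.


V_post = 34.9 − 4.9·(69/60) = 29.2650
SG_post = 1 + (1.04 − 1)·34.9/29.2650

1.0477


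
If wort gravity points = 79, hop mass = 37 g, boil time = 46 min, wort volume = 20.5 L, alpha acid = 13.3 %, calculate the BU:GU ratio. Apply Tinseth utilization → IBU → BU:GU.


U = 1.65·0.000125^(GP/1000)·(1−e^(−0.04t))/4.15;  IBU = (α/100)·m·U·1000/V;  BU:GU = IBU/GP
U = 1.65·0.000125^(79/1000)·(1−e^(−0.04·46))/4.15 = 0.1644
IBU = (13.3/100)·37·0.1644·1000/20.5 = 39.4713
BU:GU = 39.4713/79

0.4996


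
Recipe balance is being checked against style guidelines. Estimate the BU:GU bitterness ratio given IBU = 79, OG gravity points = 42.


BU:GU = IBU / OG_points
BU:GU = 79 / 42

1.8810


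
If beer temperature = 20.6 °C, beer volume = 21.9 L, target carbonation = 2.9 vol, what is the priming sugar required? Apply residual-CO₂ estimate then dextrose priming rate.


residual = 14.695·(0.01821 + 0.09011·e^(−0.04·T));  sugar = (target − residual)·4.0·V
residual = 14.695·(0.01821 + 0.09011·e^(−0.04·20.6)) = 0.8485
sugar = (2.9 − 0.8485)·4.0·21.9

179.7138 g


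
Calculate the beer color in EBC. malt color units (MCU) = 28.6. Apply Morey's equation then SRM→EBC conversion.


SRM = 1.4922·MCU^0.6859;  EBC = SRM·1.97
SRM = 1.4922·28.6^0.6859 = 14.8850
EBC = 14.8850·1.97

29.3234 EBC


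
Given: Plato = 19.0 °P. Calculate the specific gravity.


SG = 259/(259 − P)
SG = 259/(259 − 19.0)

1.0792


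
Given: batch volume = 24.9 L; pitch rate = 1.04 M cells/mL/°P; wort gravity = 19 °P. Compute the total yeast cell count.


cells (billions) = rate · V_L · °P
cells = 1.04 · 24.9 · 19

492.0240 billion cells


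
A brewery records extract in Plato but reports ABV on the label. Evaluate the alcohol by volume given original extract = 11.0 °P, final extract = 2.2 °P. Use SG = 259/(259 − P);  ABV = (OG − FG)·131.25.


OG = 259/(259 − 11.0) = 1.0444
FG = 259/(259 − 2.2) = 1.0086
ABV = (1.0444 − 1.0086)·131.25

4.6972 % ABV


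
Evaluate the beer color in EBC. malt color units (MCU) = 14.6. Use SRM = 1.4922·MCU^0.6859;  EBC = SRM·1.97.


SRM = 1.4922·14.6^0.6859 = 9.3855
EBC = 9.3855·1.97

18.4894 EBC


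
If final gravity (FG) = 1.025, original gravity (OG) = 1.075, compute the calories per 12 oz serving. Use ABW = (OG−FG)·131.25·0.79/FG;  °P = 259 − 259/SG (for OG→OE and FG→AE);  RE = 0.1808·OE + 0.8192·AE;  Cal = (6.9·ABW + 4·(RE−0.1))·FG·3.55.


ABW = (1.075 − 1.025)·131.25·0.79/1.025 = 5.0579
OE = 259 − 259/1.075 = 18.0698 °P
AE = 259 − 259/1.025 = 6.3171 °P
RE = 0.1808·18.0698 + 0.8192·6.3171 = 8.4420 °P
Cal = (6.9·5.0579 + 4·(8.4420−0.1))·1.025·3.55

248.4085 kcal


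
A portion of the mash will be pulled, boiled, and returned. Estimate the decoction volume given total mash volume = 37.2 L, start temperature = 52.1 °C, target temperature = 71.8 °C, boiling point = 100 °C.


V_dec = V_total·(T_target − T_start)/(T_boil − T_start)
V_dec = 37.2·(71.8 − 52.1)/(100 − 52.1)

15.2994 L


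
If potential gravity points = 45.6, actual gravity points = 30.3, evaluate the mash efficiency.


efficiency = actual / potential × 100
efficiency = 30.3 / 45.6 × 100

66.4474 %


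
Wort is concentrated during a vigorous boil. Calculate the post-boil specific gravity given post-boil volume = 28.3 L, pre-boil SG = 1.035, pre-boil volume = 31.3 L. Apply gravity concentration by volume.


SG_post = 1 + (SG_pre − 1)·V_pre/V_post
pts_pre = (1.035 − 1)·1000 = 35.0000
pts_post = 35.0000·31.3/28.3 = 38.7102
SG_post = 1 + 38.7102/1000

1.0387


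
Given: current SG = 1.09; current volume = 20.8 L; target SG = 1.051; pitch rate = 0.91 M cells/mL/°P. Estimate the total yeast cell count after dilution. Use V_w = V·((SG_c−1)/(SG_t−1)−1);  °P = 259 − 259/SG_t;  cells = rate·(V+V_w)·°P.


V_w = 20.8·((1.09−1)/(1.051−1)−1) = 15.9059
V_final = 20.8 + 15.9059 = 36.7059
°P = 259 − 259/1.051 = 12.5680
cells = 0.91·36.7059·12.5680

419.8018 billion cells


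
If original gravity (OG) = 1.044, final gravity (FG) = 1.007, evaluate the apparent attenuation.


AA = (OG − FG)/(OG − 1) · 100
AA = (1.044 − 1.007)/(1.044 − 1) · 100

84.0909 %


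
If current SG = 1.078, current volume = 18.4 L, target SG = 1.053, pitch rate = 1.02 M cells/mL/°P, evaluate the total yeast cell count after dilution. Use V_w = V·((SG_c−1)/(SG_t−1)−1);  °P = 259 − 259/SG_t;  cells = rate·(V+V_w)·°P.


V_w = 18.4·((1.078−1)/(1.053−1)−1) = 8.6792
V_final = 18.4 + 8.6792 = 27.0792
°P = 259 − 259/1.053 = 13.0361
cells = 1.02·27.0792·13.0361

360.0676 billion cells


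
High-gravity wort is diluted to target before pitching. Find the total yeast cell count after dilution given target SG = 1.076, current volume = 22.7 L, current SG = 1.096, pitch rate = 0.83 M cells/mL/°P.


V_w = V·((SG_c−1)/(SG_t−1)−1);  °P = 259 − 259/SG_t;  cells = rate·(V+V_w)·°P
V_w = 22.7·((1.096−1)/(1.076−1)−1) = 5.9737
V_final = 22.7 + 5.9737 = 28.6737
°P = 259 − 259/1.076 = 18.2937
cells = 0.83·28.6737·18.2937

435.3742 billion cells


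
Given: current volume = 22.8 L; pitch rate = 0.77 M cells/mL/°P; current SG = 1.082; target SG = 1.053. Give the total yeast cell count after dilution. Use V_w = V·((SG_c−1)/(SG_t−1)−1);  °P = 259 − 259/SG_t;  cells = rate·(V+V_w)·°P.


V_w = 22.8·((1.082−1)/(1.053−1)−1) = 12.4755
V_final = 22.8 + 12.4755 = 35.2755
°P = 259 − 259/1.053 = 13.0361
cells = 0.77·35.2755·13.0361

354.0877 billion cells


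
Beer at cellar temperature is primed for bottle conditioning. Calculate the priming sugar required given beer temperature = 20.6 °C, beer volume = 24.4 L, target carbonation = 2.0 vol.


residual = 14.695·(0.01821 + 0.09011·e^(−0.04·T));  sugar = (target − residual)·4.0·V
residual = 14.695·(0.01821 + 0.09011·e^(−0.04·20.6)) = 0.8485
sugar = (2.0 − 0.8485)·4.0·24.4

112.3891 g


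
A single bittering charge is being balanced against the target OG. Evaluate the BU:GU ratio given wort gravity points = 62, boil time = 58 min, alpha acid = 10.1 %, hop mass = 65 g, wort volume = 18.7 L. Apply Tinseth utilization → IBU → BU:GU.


U = 1.65·0.000125^(GP/1000)·(1−e^(−0.04t))/4.15;  IBU = (α/100)·m·U·1000/V;  BU:GU = IBU/GP
U = 1.65·0.000125^(62/1000)·(1−e^(−0.04·58))/4.15 = 0.2054
IBU = (10.1/100)·65·0.2054·1000/18.7 = 72.0962
BU:GU = 72.0962/62

1.1628


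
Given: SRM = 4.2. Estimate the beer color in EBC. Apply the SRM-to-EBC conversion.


EBC = SRM · 1.97
EBC = 4.2 · 1.97

8.2740 EBC


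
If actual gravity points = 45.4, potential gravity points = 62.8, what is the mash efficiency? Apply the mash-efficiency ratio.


efficiency = actual / potential × 100
efficiency = 45.4 / 62.8 × 100

72.2930 %


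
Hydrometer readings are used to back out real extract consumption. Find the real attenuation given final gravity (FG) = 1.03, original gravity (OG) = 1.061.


AA = (OG−FG)/(OG−1)·100;  RA = AA·0.8192
AA = (1.061 − 1.03)/(1.061 − 1)·100 = 50.8197
RA = 50.8197·0.8192

41.6315 %


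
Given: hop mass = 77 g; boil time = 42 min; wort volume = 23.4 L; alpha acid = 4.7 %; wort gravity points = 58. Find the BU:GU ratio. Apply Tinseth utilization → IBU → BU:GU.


U = 1.65·0.000125^(GP/1000)·(1−e^(−0.04t))/4.15;  IBU = (α/100)·m·U·1000/V;  BU:GU = IBU/GP
U = 1.65·0.000125^(58/1000)·(1−e^(−0.04·42))/4.15 = 0.1921
IBU = (4.7/100)·77·0.1921·1000/23.4 = 29.7067
BU:GU = 29.7067/58

0.5122


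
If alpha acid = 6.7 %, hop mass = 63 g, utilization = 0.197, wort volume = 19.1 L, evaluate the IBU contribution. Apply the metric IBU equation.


IBU = (α/100)·mass·U·1000 / V
IBU = (6.7/100)·63·0.197·1000 / 19.1

43.5360 IBU


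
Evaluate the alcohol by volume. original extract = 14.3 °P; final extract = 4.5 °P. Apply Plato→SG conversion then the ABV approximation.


SG = 259/(259 − P);  ABV = (OG − FG)·131.25
OG = 259/(259 − 14.3) = 1.0584
FG = 259/(259 − 4.5) = 1.0177
ABV = (1.0584 − 1.0177)·131.25

5.3494 % ABV


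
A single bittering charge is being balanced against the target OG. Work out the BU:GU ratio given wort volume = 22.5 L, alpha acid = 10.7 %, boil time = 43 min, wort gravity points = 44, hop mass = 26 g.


U = 1.65·0.000125^(GP/1000)·(1−e^(−0.04t))/4.15;  IBU = (α/100)·m·U·1000/V;  BU:GU = IBU/GP
U = 1.65·0.000125^(44/1000)·(1−e^(−0.04·43))/4.15 = 0.2198
IBU = (10.7/100)·26·0.2198·1000/22.5 = 27.1758
BU:GU = 27.1758/44

0.6176


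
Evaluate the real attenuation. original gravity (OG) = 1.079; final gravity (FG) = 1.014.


AA = (OG−FG)/(OG−1)·100;  RA = AA·0.8192
AA = (1.079 − 1.014)/(1.079 − 1)·100 = 82.2785
RA = 82.2785·0.8192

67.4025 %


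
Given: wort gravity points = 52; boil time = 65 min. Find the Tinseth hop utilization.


U = 1.65·0.000125^(GP/1000) · (1 − e^(−0.04·t))/4.15
bigness = 1.65·0.000125^(52/1000) = 1.0340
boil_factor = (1 − e^(−0.04·65))/4.15 = 0.2231
U = 1.0340 · 0.2231

0.2307


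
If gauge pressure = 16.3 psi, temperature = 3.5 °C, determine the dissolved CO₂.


vols = (P + 14.695)·(0.01821 + 0.09011·e^(−0.04·T))
vols = (16.3 + 14.695)·(0.01821 + 0.09011·e^(−0.04·3.5))

2.9925 volumes


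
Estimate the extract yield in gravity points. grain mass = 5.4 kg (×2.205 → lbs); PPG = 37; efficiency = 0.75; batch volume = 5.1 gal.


points = lbs × PPG × eff / vol
lbs = 5.4 × 2.205 = 11.9070
points = 11.9070 × 37 × 0.75 / 5.1

64.7881 points


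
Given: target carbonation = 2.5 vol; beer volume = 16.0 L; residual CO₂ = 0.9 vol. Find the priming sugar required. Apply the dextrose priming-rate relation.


sugar = (target − residual)·4.0·V
sugar = (2.5 − 0.9)·4.0·16.0

102.4000 g


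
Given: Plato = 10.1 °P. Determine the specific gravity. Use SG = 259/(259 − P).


SG = 259/(259 − 10.1)

1.0406


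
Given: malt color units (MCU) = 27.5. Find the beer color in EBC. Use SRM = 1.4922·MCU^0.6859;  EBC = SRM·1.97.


SRM = 1.4922·27.5^0.6859 = 14.4899
EBC = 14.4899·1.97

28.5451 EBC


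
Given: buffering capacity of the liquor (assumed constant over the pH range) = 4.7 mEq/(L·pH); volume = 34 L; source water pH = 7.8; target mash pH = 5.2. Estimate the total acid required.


acid = buffering capacity · (pH_source − pH_target) · V
acid = 4.7 · (7.8 − 5.2) · 34

415.4800 mEq


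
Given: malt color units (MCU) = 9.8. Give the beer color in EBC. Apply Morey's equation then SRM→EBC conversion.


SRM = 1.4922·MCU^0.6859;  EBC = SRM·1.97
SRM = 1.4922·9.8^0.6859 = 7.1402
EBC = 7.1402·1.97

14.0661 EBC


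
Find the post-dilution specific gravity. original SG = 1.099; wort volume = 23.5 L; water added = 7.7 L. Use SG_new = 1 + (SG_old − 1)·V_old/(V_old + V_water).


pts = (1.099 − 1)·1000·23.5/(23.5 + 7.7) = 74.5673
SG_new = 1 + 74.5673/1000

1.0746


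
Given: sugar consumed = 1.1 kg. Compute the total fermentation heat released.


Q = m_sugar · 590 kJ/kg
Q = 1.1 · 590

649.0000 kJ


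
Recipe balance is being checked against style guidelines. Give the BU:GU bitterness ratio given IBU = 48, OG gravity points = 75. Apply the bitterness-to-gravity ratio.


BU:GU = IBU / OG_points
BU:GU = 48 / 75

0.6400


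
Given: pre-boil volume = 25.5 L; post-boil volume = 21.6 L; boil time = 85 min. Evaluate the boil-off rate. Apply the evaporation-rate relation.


rate = (V_pre − V_post) / (t_min/60)
rate = (25.5 − 21.6) / (85/60)

2.7529 L/hr


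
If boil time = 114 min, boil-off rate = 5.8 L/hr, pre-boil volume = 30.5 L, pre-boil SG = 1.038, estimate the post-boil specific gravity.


V_post = V_pre − rate·(t/60);  SG_post = 1 + (SG_pre−1)·V_pre/V_post
V_post = 30.5 − 5.8·(114/60) = 19.4800
SG_post = 1 + (1.038 − 1)·30.5/19.4800

1.0595


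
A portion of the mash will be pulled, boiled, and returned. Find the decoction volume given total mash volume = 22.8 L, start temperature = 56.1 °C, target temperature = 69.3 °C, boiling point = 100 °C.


V_dec = V_total·(T_target − T_start)/(T_boil − T_start)
V_dec = 22.8·(69.3 − 56.1)/(100 − 56.1)

6.8556 L


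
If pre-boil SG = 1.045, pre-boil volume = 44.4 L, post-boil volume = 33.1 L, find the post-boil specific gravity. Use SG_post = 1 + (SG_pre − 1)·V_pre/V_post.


pts_pre = (1.045 − 1)·1000 = 45.0000
pts_post = 45.0000·44.4/33.1 = 60.3625
SG_post = 1 + 60.3625/1000

1.0604


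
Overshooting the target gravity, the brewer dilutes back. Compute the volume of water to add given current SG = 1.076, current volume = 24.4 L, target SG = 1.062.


V_water = V·((SG_curr − 1)/(SG_target − 1) − 1)
V_water = 24.4·((1.076 − 1)/(1.062 − 1) − 1)

5.5097 L


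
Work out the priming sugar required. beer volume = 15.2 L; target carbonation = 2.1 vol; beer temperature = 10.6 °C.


residual = 14.695·(0.01821 + 0.09011·e^(−0.04·T));  sugar = (target − residual)·4.0·V
residual = 14.695·(0.01821 + 0.09011·e^(−0.04·10.6)) = 1.1342
sugar = (2.1 − 1.1342)·4.0·15.2

58.7229 g


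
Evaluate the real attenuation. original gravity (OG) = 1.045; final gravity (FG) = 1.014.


AA = (OG−FG)/(OG−1)·100;  RA = AA·0.8192
AA = (1.045 − 1.014)/(1.045 − 1)·100 = 68.8889
RA = 68.8889·0.8192

56.4338 %


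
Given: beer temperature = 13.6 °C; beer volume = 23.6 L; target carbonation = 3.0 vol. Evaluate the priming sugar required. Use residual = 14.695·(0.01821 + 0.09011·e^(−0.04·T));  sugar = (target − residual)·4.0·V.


residual = 14.695·(0.01821 + 0.09011·e^(−0.04·13.6)) = 1.0362
sugar = (3.0 − 1.0362)·4.0·23.6

185.3854 g


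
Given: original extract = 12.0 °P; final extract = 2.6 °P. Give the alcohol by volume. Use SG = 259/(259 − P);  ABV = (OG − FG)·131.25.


OG = 259/(259 − 12.0) = 1.0486
FG = 259/(259 − 2.6) = 1.0101
ABV = (1.0486 − 1.0101)·131.25

5.0456 % ABV


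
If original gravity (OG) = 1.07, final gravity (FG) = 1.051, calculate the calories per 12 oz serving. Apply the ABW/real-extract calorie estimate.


ABW = (OG−FG)·131.25·0.79/FG;  °P = 259 − 259/SG (for OG→OE and FG→AE);  RE = 0.1808·OE + 0.8192·AE;  Cal = (6.9·ABW + 4·(RE−0.1))·FG·3.55
ABW = (1.07 − 1.051)·131.25·0.79/1.051 = 1.8745
OE = 259 − 259/1.07 = 16.9439 °P
AE = 259 − 259/1.051 = 12.5680 °P
RE = 0.1808·16.9439 + 0.8192·12.5680 = 13.3592 °P
Cal = (6.9·1.8745 + 4·(13.3592−0.1))·1.051·3.55

246.1395 kcal


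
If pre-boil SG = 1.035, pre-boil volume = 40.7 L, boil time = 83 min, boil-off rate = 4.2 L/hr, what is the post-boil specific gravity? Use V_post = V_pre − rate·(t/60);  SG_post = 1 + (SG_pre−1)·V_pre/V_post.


V_post = 40.7 − 4.2·(83/60) = 34.8900
SG_post = 1 + (1.035 − 1)·40.7/34.8900

1.0408


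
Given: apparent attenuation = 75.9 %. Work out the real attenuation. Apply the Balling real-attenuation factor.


RA = AA · 0.8192
RA = 75.9 · 0.8192

62.1773 %


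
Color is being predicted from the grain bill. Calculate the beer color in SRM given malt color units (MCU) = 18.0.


SRM = 1.4922 · MCU^0.6859
SRM = 1.4922 · 18.0^0.6859

10.8347 SRM


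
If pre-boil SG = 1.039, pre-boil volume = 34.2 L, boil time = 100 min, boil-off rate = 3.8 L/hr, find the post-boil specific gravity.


V_post = V_pre − rate·(t/60);  SG_post = 1 + (SG_pre−1)·V_pre/V_post
V_post = 34.2 − 3.8·(100/60) = 27.8667
SG_post = 1 + (1.039 − 1)·34.2/27.8667

1.0479


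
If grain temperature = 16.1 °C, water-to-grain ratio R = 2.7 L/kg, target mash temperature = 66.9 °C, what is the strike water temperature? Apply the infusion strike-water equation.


T_strike = (0.41/R)·(T_mash − T_grain) + T_mash
T_strike = (0.41/2.7)·(66.9 − 16.1) + 66.9

74.6141 °C


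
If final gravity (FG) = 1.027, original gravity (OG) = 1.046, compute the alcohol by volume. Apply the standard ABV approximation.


ABV = (OG − FG) · 131.25
ABV = (1.046 − 1.027) · 131.25

2.4938 % ABV


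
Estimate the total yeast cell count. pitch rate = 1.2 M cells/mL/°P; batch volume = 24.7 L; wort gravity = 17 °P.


cells (billions) = rate · V_L · °P
cells = 1.2 · 24.7 · 17

503.8800 billion cells


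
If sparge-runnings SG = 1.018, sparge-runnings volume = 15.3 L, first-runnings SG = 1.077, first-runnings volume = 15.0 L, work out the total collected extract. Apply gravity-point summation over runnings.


total = Σ (SG_i − 1)·1000·V_i
first = (1.077 − 1)·1000·15.0 = 1155.0000
sparge = (1.018 − 1)·1000·15.3 = 275.4000
total = 1155.0000 + 275.4000

1430.4000 gravity·L


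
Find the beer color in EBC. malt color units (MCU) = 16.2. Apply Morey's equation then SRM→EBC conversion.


SRM = 1.4922·MCU^0.6859;  EBC = SRM·1.97
SRM = 1.4922·16.2^0.6859 = 10.0794
EBC = 10.0794·1.97

19.8564 EBC


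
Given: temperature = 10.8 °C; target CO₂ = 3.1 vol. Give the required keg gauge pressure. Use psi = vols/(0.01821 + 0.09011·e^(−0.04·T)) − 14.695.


psi = 3.1/(0.01821 + 0.09011·e^(−0.04·10.8)) − 14.695

25.7168 psi


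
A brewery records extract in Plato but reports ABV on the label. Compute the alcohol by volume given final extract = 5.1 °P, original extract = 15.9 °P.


SG = 259/(259 − P);  ABV = (OG − FG)·131.25
OG = 259/(259 − 15.9) = 1.0654
FG = 259/(259 − 5.1) = 1.0201
ABV = (1.0654 − 1.0201)·131.25

5.9481 % ABV


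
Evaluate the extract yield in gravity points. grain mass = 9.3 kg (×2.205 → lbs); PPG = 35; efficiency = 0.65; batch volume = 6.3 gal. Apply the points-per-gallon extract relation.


points = lbs × PPG × eff / vol
lbs = 9.3 × 2.205 = 20.5065
points = 20.5065 × 35 × 0.65 / 6.3

74.0513 points


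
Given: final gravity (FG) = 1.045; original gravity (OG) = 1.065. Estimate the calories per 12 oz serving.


ABW = (OG−FG)·131.25·0.79/FG;  °P = 259 − 259/SG (for OG→OE and FG→AE);  RE = 0.1808·OE + 0.8192·AE;  Cal = (6.9·ABW + 4·(RE−0.1))·FG·3.55
ABW = (1.065 − 1.045)·131.25·0.79/1.045 = 1.9844
OE = 259 − 259/1.065 = 15.8075 °P
AE = 259 − 259/1.045 = 11.1531 °P
RE = 0.1808·15.8075 + 0.8192·11.1531 = 11.9946 °P
Cal = (6.9·1.9844 + 4·(11.9946−0.1))·1.045·3.55

227.3009 kcal


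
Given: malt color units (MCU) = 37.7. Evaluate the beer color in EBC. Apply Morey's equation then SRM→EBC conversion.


SRM = 1.4922·MCU^0.6859;  EBC = SRM·1.97
SRM = 1.4922·37.7^0.6859 = 17.9903
EBC = 17.9903·1.97

35.4410 EBC


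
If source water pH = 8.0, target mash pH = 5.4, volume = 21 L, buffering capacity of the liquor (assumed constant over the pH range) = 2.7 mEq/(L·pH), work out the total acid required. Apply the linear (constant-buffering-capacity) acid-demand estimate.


acid = buffering capacity · (pH_source − pH_target) · V
acid = 2.7 · (8.0 − 5.4) · 21

147.4200 mEq


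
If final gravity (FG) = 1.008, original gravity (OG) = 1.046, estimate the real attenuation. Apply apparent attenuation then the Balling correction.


AA = (OG−FG)/(OG−1)·100;  RA = AA·0.8192
AA = (1.046 − 1.008)/(1.046 − 1)·100 = 82.6087
RA = 82.6087·0.8192

67.6730 %


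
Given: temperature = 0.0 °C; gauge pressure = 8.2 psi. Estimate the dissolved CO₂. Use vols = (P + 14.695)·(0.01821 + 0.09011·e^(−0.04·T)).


vols = (8.2 + 14.695)·(0.01821 + 0.09011·e^(−0.04·0.0))

2.4800 volumes


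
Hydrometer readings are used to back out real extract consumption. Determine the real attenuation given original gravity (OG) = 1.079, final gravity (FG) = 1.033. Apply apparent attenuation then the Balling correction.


AA = (OG−FG)/(OG−1)·100;  RA = AA·0.8192
AA = (1.079 − 1.033)/(1.079 − 1)·100 = 58.2278
RA = 58.2278·0.8192

47.7003 %


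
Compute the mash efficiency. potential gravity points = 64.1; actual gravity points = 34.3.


efficiency = actual / potential × 100
efficiency = 34.3 / 64.1 × 100

53.5101 %


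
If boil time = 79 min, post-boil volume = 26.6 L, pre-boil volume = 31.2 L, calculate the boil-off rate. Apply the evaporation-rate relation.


rate = (V_pre − V_post) / (t_min/60)
rate = (31.2 − 26.6) / (79/60)

3.4937 L/hr


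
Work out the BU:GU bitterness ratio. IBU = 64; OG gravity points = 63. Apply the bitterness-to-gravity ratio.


BU:GU = IBU / OG_points
BU:GU = 64 / 63

1.0159


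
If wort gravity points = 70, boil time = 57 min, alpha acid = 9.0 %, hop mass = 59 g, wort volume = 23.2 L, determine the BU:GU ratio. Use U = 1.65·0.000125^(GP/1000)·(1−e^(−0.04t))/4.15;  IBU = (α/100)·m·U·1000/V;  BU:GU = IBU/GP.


U = 1.65·0.000125^(70/1000)·(1−e^(−0.04·57))/4.15 = 0.1903
IBU = (9.0/100)·59·0.1903·1000/23.2 = 43.5477
BU:GU = 43.5477/70

0.6221


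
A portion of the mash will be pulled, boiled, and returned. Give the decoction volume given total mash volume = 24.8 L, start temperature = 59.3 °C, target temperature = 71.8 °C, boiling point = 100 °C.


V_dec = V_total·(T_target − T_start)/(T_boil − T_start)
V_dec = 24.8·(71.8 − 59.3)/(100 − 59.3)

7.6167 L


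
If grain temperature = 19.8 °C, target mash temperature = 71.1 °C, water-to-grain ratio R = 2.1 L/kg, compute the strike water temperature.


T_strike = (0.41/R)·(T_mash − T_grain) + T_mash
T_strike = (0.41/2.1)·(71.1 − 19.8) + 71.1

81.1157 °C


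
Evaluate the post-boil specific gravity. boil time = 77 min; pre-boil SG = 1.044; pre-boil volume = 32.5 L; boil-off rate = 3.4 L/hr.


V_post = V_pre − rate·(t/60);  SG_post = 1 + (SG_pre−1)·V_pre/V_post
V_post = 32.5 − 3.4·(77/60) = 28.1367
SG_post = 1 + (1.044 − 1)·32.5/28.1367

1.0508


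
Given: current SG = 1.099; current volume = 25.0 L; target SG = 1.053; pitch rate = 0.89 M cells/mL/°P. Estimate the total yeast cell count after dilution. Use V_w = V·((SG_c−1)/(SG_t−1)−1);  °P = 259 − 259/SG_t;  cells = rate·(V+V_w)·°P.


V_w = 25.0·((1.099−1)/(1.053−1)−1) = 21.6981
V_final = 25.0 + 21.6981 = 46.6981
°P = 259 − 259/1.053 = 13.0361
cells = 0.89·46.6981·13.0361

541.7970 billion cells


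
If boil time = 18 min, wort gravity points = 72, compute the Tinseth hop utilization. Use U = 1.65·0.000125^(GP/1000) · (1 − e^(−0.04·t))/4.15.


bigness = 1.65·0.000125^(72/1000) = 0.8639
boil_factor = (1 − e^(−0.04·18))/4.15 = 0.1237
U = 0.8639 · 0.1237

0.1068


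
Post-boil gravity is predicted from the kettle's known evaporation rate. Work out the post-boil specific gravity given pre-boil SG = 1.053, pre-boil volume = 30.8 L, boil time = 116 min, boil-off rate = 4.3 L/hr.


V_post = V_pre − rate·(t/60);  SG_post = 1 + (SG_pre−1)·V_pre/V_post
V_post = 30.8 − 4.3·(116/60) = 22.4867
SG_post = 1 + (1.053 − 1)·30.8/22.4867

1.0726


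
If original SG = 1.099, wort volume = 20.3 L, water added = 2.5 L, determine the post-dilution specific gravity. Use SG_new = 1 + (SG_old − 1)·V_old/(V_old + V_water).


pts = (1.099 − 1)·1000·20.3/(20.3 + 2.5) = 88.1447
SG_new = 1 + 88.1447/1000

1.0881


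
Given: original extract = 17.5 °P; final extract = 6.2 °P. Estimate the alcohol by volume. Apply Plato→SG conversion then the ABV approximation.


SG = 259/(259 − P);  ABV = (OG − FG)·131.25
OG = 259/(259 − 17.5) = 1.0725
FG = 259/(259 − 6.2) = 1.0245
ABV = (1.0725 − 1.0245)·131.25

6.2919 % ABV


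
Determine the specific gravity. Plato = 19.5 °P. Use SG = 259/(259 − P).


SG = 259/(259 − 19.5)

1.0814


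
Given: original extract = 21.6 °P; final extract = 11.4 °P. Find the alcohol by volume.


SG = 259/(259 − P);  ABV = (OG − FG)·131.25
OG = 259/(259 − 21.6) = 1.0910
FG = 259/(259 − 11.4) = 1.0460
ABV = (1.0910 − 1.0460)·131.25

5.8989 % ABV


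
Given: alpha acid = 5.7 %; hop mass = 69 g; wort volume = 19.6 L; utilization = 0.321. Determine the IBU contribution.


IBU = (α/100)·mass·U·1000 / V
IBU = (5.7/100)·69·0.321·1000 / 19.6

64.4129 IBU


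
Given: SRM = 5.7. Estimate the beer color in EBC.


EBC = SRM · 1.97
EBC = 5.7 · 1.97

11.2290 EBC


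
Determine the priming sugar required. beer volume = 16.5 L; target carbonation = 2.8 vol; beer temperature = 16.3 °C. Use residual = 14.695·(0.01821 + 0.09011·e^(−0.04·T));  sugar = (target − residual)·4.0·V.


residual = 14.695·(0.01821 + 0.09011·e^(−0.04·16.3)) = 0.9575
sugar = (2.8 − 0.9575)·4.0·16.5

121.6056 g


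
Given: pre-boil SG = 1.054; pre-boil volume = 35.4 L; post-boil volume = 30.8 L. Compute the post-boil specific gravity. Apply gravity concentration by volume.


SG_post = 1 + (SG_pre − 1)·V_pre/V_post
pts_pre = (1.054 − 1)·1000 = 54.0000
pts_post = 54.0000·35.4/30.8 = 62.0649
SG_post = 1 + 62.0649/1000

1.0621


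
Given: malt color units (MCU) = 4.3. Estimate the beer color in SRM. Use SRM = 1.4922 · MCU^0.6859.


SRM = 1.4922 · 4.3^0.6859

4.0581 SRM


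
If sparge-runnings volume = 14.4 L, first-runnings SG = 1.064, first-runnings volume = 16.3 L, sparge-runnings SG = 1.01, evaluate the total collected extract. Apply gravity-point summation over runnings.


total = Σ (SG_i − 1)·1000·V_i
first = (1.064 − 1)·1000·16.3 = 1043.2000
sparge = (1.01 − 1)·1000·14.4 = 144.0000
total = 1043.2000 + 144.0000

1187.2000 gravity·L


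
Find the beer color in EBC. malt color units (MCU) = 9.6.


SRM = 1.4922·MCU^0.6859;  EBC = SRM·1.97
SRM = 1.4922·9.6^0.6859 = 7.0399
EBC = 7.0399·1.97

13.8686 EBC


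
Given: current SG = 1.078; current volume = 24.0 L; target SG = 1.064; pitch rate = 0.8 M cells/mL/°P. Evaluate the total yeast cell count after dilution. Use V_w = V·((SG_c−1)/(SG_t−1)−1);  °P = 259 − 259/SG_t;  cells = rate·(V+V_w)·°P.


V_w = 24.0·((1.078−1)/(1.064−1)−1) = 5.2500
V_final = 24.0 + 5.2500 = 29.2500
°P = 259 − 259/1.064 = 15.5789
cells = 0.8·29.2500·15.5789

364.5474 billion cells


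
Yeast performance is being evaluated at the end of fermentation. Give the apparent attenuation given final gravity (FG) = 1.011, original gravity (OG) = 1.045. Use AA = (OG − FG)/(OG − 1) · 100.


AA = (1.045 − 1.011)/(1.045 − 1) · 100

75.5556 %


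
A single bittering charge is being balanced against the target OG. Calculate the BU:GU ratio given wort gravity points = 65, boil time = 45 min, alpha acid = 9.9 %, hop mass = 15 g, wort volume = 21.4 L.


U = 1.65·0.000125^(GP/1000)·(1−e^(−0.04t))/4.15;  IBU = (α/100)·m·U·1000/V;  BU:GU = IBU/GP
U = 1.65·0.000125^(65/1000)·(1−e^(−0.04·45))/4.15 = 0.1850
IBU = (9.9/100)·15·0.1850·1000/21.4 = 12.8404
BU:GU = 12.8404/65

0.1975


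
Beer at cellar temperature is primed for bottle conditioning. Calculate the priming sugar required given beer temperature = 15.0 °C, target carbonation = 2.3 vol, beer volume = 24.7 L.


residual = 14.695·(0.01821 + 0.09011·e^(−0.04·T));  sugar = (target − residual)·4.0·V
residual = 14.695·(0.01821 + 0.09011·e^(−0.04·15.0)) = 0.9943
sugar = (2.3 − 0.9943)·4.0·24.7

129.0018 g


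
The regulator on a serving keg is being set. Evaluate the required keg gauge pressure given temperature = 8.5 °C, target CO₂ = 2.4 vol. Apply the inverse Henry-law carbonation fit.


psi = vols/(0.01821 + 0.09011·e^(−0.04·T)) − 14.695
psi = 2.4/(0.01821 + 0.09011·e^(−0.04·8.5)) − 14.695

14.4497 psi


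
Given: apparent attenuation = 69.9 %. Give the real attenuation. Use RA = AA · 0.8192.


RA = 69.9 · 0.8192

57.2621 %


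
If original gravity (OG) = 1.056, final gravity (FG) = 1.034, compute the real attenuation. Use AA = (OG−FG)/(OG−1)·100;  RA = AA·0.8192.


AA = (1.056 − 1.034)/(1.056 − 1)·100 = 39.2857
RA = 39.2857·0.8192

32.1829 %


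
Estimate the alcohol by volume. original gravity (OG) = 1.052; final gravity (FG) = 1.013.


ABV = (OG − FG) · 131.25
ABV = (1.052 − 1.013) · 131.25

5.1188 % ABV


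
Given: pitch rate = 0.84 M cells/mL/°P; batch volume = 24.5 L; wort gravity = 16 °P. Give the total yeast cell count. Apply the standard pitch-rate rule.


cells (billions) = rate · V_L · °P
cells = 0.84 · 24.5 · 16

329.2800 billion cells


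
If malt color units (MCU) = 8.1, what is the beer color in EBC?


SRM = 1.4922·MCU^0.6859;  EBC = SRM·1.97
SRM = 1.4922·8.1^0.6859 = 6.2655
EBC = 6.2655·1.97

12.3431 EBC


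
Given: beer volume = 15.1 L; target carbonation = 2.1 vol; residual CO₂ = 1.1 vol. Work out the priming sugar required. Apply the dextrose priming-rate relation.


sugar = (target − residual)·4.0·V
sugar = (2.1 − 1.1)·4.0·15.1

60.4000 g


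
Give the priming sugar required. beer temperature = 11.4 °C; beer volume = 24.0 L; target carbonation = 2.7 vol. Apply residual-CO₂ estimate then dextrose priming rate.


residual = 14.695·(0.01821 + 0.09011·e^(−0.04·T));  sugar = (target − residual)·4.0·V
residual = 14.695·(0.01821 + 0.09011·e^(−0.04·11.4)) = 1.1069
sugar = (2.7 − 1.1069)·4.0·24.0

152.9404 g


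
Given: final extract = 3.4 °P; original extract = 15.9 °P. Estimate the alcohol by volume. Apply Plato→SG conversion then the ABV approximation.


SG = 259/(259 − P);  ABV = (OG − FG)·131.25
OG = 259/(259 − 15.9) = 1.0654
FG = 259/(259 − 3.4) = 1.0133
ABV = (1.0654 − 1.0133)·131.25

6.8385 % ABV


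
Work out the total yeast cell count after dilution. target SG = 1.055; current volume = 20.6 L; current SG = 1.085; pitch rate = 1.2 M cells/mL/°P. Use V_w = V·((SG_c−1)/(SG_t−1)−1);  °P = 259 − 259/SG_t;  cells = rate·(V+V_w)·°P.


V_w = 20.6·((1.085−1)/(1.055−1)−1) = 11.2364
V_final = 20.6 + 11.2364 = 31.8364
°P = 259 − 259/1.055 = 13.5024
cells = 1.2·31.8364·13.5024

515.8396 billion cells


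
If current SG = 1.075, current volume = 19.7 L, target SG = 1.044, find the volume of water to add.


V_water = V·((SG_curr − 1)/(SG_target − 1) − 1)
V_water = 19.7·((1.075 − 1)/(1.044 − 1) − 1)

13.8795 L


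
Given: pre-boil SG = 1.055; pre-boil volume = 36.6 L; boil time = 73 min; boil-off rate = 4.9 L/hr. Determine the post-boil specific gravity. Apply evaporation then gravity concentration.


V_post = V_pre − rate·(t/60);  SG_post = 1 + (SG_pre−1)·V_pre/V_post
V_post = 36.6 − 4.9·(73/60) = 30.6383
SG_post = 1 + (1.055 − 1)·36.6/30.6383

1.0657


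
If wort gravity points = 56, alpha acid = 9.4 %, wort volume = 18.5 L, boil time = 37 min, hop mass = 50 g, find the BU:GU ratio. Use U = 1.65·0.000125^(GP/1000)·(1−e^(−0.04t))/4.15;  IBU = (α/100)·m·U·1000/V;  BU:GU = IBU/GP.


U = 1.65·0.000125^(56/1000)·(1−e^(−0.04·37))/4.15 = 0.1856
IBU = (9.4/100)·50·0.1856·1000/18.5 = 47.1639
BU:GU = 47.1639/56

0.8422


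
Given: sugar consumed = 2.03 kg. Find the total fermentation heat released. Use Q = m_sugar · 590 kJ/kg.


Q = 2.03 · 590

1197.7000 kJ


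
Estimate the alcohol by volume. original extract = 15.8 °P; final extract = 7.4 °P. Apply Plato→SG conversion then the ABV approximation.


SG = 259/(259 − P);  ABV = (OG − FG)·131.25
OG = 259/(259 − 15.8) = 1.0650
FG = 259/(259 − 7.4) = 1.0294
ABV = (1.0650 − 1.0294)·131.25

4.6666 % ABV


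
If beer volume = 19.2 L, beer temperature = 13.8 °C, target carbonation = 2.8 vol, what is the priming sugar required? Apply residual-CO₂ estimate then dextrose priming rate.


residual = 14.695·(0.01821 + 0.09011·e^(−0.04·T));  sugar = (target − residual)·4.0·V
residual = 14.695·(0.01821 + 0.09011·e^(−0.04·13.8)) = 1.0300
sugar = (2.8 − 1.0300)·4.0·19.2

135.9324 g


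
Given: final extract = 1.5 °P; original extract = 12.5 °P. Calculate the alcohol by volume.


SG = 259/(259 − P);  ABV = (OG − FG)·131.25
OG = 259/(259 − 12.5) = 1.0507
FG = 259/(259 − 1.5) = 1.0058
ABV = (1.0507 − 1.0058)·131.25

5.8911 % ABV


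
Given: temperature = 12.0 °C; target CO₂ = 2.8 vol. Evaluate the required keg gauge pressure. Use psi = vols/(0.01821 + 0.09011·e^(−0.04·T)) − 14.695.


psi = 2.8/(0.01821 + 0.09011·e^(−0.04·12.0)) − 14.695

23.1589 psi


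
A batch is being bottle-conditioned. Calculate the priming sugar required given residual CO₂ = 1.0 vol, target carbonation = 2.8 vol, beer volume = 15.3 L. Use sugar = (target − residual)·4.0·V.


sugar = (2.8 − 1.0)·4.0·15.3

110.1600 g


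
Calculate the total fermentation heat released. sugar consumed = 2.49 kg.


Q = m_sugar · 590 kJ/kg
Q = 2.49 · 590

1469.1000 kJ


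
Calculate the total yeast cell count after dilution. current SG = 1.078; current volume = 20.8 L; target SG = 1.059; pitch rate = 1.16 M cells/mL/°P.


V_w = V·((SG_c−1)/(SG_t−1)−1);  °P = 259 − 259/SG_t;  cells = rate·(V+V_w)·°P
V_w = 20.8·((1.078−1)/(1.059−1)−1) = 6.6983
V_final = 20.8 + 6.6983 = 27.4983
°P = 259 − 259/1.059 = 14.4297
cells = 1.16·27.4983·14.4297

460.2775 billion cells


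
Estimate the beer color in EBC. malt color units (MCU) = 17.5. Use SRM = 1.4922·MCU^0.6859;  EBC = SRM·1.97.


SRM = 1.4922·17.5^0.6859 = 10.6274
EBC = 10.6274·1.97

20.9360 EBC


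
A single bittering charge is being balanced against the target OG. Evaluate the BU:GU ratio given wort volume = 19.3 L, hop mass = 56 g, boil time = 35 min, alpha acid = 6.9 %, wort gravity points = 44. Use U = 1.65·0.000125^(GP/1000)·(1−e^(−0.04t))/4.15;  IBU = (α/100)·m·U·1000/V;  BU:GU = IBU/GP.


U = 1.65·0.000125^(44/1000)·(1−e^(−0.04·35))/4.15 = 0.2017
IBU = (6.9/100)·56·0.2017·1000/19.3 = 40.3838
BU:GU = 40.3838/44

0.9178


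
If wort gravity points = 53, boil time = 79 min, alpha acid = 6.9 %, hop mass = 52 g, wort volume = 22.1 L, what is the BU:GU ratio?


U = 1.65·0.000125^(GP/1000)·(1−e^(−0.04t))/4.15;  IBU = (α/100)·m·U·1000/V;  BU:GU = IBU/GP
U = 1.65·0.000125^(53/1000)·(1−e^(−0.04·79))/4.15 = 0.2365
IBU = (6.9/100)·52·0.2365·1000/22.1 = 38.3888
BU:GU = 38.3888/53

0.7243


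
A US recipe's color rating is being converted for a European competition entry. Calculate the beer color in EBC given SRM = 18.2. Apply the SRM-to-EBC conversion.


EBC = SRM · 1.97
EBC = 18.2 · 1.97

35.8540 EBC


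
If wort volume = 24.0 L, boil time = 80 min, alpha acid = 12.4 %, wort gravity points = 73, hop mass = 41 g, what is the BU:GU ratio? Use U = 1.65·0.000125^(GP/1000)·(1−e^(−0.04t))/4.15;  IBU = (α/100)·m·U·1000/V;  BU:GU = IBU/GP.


U = 1.65·0.000125^(73/1000)·(1−e^(−0.04·80))/4.15 = 0.1979
IBU = (12.4/100)·41·0.1979·1000/24.0 = 41.9209
BU:GU = 41.9209/73

0.5743


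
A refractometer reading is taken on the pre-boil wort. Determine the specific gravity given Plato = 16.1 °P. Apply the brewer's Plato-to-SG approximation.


SG = 259/(259 − P)
SG = 259/(259 − 16.1)

1.0663


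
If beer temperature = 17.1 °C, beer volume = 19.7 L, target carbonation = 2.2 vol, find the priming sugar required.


residual = 14.695·(0.01821 + 0.09011·e^(−0.04·T));  sugar = (target − residual)·4.0·V
residual = 14.695·(0.01821 + 0.09011·e^(−0.04·17.1)) = 0.9358
sugar = (2.2 − 0.9358)·4.0·19.7

99.6219 g


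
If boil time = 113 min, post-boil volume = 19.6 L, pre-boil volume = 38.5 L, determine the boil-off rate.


rate = (V_pre − V_post) / (t_min/60)
rate = (38.5 − 19.6) / (113/60)

10.0354 L/hr


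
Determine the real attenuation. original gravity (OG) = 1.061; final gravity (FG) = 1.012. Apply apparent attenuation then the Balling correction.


AA = (OG−FG)/(OG−1)·100;  RA = AA·0.8192
AA = (1.061 − 1.012)/(1.061 − 1)·100 = 80.3279
RA = 80.3279·0.8192

65.8046 %


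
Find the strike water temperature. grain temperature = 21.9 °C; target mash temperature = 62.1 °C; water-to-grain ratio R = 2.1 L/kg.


T_strike = (0.41/R)·(T_mash − T_grain) + T_mash
T_strike = (0.41/2.1)·(62.1 − 21.9) + 62.1

69.9486 °C


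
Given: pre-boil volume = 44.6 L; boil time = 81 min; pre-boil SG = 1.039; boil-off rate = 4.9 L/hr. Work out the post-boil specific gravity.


V_post = V_pre − rate·(t/60);  SG_post = 1 + (SG_pre−1)·V_pre/V_post
V_post = 44.6 − 4.9·(81/60) = 37.9850
SG_post = 1 + (1.039 − 1)·44.6/37.9850

1.0458


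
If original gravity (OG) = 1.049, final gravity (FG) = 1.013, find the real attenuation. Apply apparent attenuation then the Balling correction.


AA = (OG−FG)/(OG−1)·100;  RA = AA·0.8192
AA = (1.049 − 1.013)/(1.049 − 1)·100 = 73.4694
RA = 73.4694·0.8192

60.1861 %


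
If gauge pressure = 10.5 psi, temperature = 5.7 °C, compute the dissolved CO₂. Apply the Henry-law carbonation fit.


vols = (P + 14.695)·(0.01821 + 0.09011·e^(−0.04·T))
vols = (10.5 + 14.695)·(0.01821 + 0.09011·e^(−0.04·5.7))

2.2663 volumes


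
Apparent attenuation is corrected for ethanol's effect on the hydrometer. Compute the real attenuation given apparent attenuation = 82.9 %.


RA = AA · 0.8192
RA = 82.9 · 0.8192

67.9117 %


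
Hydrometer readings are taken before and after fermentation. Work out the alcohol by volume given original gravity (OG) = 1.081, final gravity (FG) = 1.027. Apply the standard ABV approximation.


ABV = (OG − FG) · 131.25
ABV = (1.081 − 1.027) · 131.25

7.0875 % ABV


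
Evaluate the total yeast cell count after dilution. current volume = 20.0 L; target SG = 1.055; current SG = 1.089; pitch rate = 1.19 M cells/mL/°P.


V_w = V·((SG_c−1)/(SG_t−1)−1);  °P = 259 − 259/SG_t;  cells = rate·(V+V_w)·°P
V_w = 20.0·((1.089−1)/(1.055−1)−1) = 12.3636
V_final = 20.0 + 12.3636 = 32.3636
°P = 259 − 259/1.055 = 13.5024
cells = 1.19·32.3636·13.5024

520.0131 billion cells


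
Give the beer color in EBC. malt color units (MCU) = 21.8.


SRM = 1.4922·MCU^0.6859;  EBC = SRM·1.97
SRM = 1.4922·21.8^0.6859 = 12.3559
EBC = 12.3559·1.97

24.3411 EBC


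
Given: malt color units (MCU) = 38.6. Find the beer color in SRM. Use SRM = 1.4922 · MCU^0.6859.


SRM = 1.4922 · 38.6^0.6859

18.2838 SRM


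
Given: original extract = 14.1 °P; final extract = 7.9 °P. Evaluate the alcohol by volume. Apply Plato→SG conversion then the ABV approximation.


SG = 259/(259 − P);  ABV = (OG − FG)·131.25
OG = 259/(259 − 14.1) = 1.0576
FG = 259/(259 − 7.9) = 1.0315
ABV = (1.0576 − 1.0315)·131.25

3.4273 % ABV


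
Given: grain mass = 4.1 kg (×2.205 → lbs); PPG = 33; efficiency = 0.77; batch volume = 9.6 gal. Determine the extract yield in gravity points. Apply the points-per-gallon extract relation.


points = lbs × PPG × eff / vol
lbs = 4.1 × 2.205 = 9.0405
points = 9.0405 × 33 × 0.77 / 9.6

23.9291 points


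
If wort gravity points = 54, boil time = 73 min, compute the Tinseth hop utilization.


U = 1.65·0.000125^(GP/1000) · (1 − e^(−0.04·t))/4.15
bigness = 1.65·0.000125^(54/1000) = 1.0156
boil_factor = (1 − e^(−0.04·73))/4.15 = 0.2280
U = 1.0156 · 0.2280

0.2315


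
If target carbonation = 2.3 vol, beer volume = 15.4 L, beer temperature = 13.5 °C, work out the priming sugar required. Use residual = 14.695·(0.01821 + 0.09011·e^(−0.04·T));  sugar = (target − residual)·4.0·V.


residual = 14.695·(0.01821 + 0.09011·e^(−0.04·13.5)) = 1.0393
sugar = (2.3 − 1.0393)·4.0·15.4

77.6621 g
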